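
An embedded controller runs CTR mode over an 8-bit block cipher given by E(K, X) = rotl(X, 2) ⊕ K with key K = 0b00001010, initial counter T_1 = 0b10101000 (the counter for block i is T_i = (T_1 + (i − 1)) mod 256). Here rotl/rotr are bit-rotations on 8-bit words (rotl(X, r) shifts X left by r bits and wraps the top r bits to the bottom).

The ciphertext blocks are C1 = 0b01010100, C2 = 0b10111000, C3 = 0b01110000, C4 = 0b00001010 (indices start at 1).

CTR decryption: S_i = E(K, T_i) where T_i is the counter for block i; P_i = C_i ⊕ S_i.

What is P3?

P3: T = 0b10101010, S = E(K, T) = 0b10100000; 0b01110000 ⊕ 0b10100000 = 0b11010000.

P3 = 0b11010000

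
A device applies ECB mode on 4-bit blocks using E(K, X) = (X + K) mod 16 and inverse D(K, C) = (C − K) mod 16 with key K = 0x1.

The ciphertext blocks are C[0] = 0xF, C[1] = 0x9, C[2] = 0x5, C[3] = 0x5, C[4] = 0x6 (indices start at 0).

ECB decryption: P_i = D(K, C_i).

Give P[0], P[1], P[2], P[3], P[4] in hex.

P[0] = 0xE, P[1] = 0x8, P[2] = 0x4, P[3] = 0x4, P[4] = 0x5

P[0]: D(K, 0xF) = 0xE.
P[1]: D(K, 0x9) = 0x8.
P[2]: D(K, 0x5) = 0x4.
P[3]: D(K, 0x5) = 0x4.
P[4]: D(K, 0x6) = 0x5.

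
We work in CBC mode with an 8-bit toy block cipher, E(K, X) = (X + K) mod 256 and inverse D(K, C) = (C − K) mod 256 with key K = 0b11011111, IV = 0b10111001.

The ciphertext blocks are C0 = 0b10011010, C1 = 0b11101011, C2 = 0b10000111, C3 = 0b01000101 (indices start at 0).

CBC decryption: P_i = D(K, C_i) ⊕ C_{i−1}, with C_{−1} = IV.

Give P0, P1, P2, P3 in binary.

P0: D(K, 0b10011010) = 0b10111011; 0b10111011 ⊕ 0b10111001 = 0b00000010.
P1: D(K, 0b11101011) = 0b00001100; 0b00001100 ⊕ 0b10011010 = 0b10010110.
P2: D(K, 0b10000111) = 0b10101000; 0b10101000 ⊕ 0b11101011 = 0b01000011.
P3: D(K, 0b01000101) = 0b01100110; 0b01100110 ⊕ 0b10000111 = 0b11100001.

P0 = 0b00000010, P1 = 0b10010110, P2 = 0b01000011, P3 = 0b11100001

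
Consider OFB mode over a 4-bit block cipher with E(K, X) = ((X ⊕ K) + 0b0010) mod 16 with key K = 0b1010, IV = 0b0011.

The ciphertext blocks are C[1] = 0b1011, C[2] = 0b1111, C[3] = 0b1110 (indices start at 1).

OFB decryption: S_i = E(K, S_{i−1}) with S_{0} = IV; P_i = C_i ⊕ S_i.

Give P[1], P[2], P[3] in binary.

P[1] = 0b0000, P[2] = 0b1100, P[3] = 0b0101

P[1]: S = E(K, 0b0011) = 0b1011; 0b1011 ⊕ 0b1011 = 0b0000.
P[2]: S = E(K, 0b1011) = 0b0011; 0b1111 ⊕ 0b0011 = 0b1100.
P[3]: S = E(K, 0b0011) = 0b1011; 0b1110 ⊕ 0b1011 = 0b0101.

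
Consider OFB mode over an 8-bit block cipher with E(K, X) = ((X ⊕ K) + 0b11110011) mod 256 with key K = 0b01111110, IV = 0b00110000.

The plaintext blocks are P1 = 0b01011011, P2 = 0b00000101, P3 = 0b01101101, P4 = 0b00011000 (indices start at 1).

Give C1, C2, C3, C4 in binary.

OFB encryption: S_i = E(K, S_{i−1}) with S_{0} = IV; C_i = P_i ⊕ S_i.
C1: S = E(K, 0b00110000) = 0b01000001; 0b01011011 ⊕ 0b01000001 = 0b00011010.
C2: S = E(K, 0b01000001) = 0b00110010; 0b00000101 ⊕ 0b00110010 = 0b00110111.
C3: S = E(K, 0b00110010) = 0b00111111; 0b01101101 ⊕ 0b00111111 = 0b01010010.
C4: S = E(K, 0b00111111) = 0b00110100; 0b00011000 ⊕ 0b00110100 = 0b00101100.

C1 = 0b00011010, C2 = 0b00110111, C3 = 0b01010010, C4 = 0b00101100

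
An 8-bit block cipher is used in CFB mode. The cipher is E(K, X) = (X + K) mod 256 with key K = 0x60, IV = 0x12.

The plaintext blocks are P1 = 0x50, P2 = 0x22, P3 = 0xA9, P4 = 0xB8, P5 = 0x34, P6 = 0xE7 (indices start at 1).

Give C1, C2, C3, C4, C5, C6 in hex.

C1 = 0x22, C2 = 0xA0, C3 = 0xA9, C4 = 0xB1, C5 = 0x25, C6 = 0x62

CFB encryption: C_i = P_i ⊕ E(K, C_{i−1}), with C_{0} = IV.
C1: E(K, 0x12) = 0x72; 0x50 ⊕ 0x72 = 0x22.
C2: E(K, 0x22) = 0x82; 0x22 ⊕ 0x82 = 0xA0.
C3: E(K, 0xA0) = 0x00; 0xA9 ⊕ 0x00 = 0xA9.
C4: E(K, 0xA9) = 0x09; 0xB8 ⊕ 0x09 = 0xB1.
C5: E(K, 0xB1) = 0x11; 0x34 ⊕ 0x11 = 0x25.
C6: E(K, 0x25) = 0x85; 0xE7 ⊕ 0x85 = 0x62.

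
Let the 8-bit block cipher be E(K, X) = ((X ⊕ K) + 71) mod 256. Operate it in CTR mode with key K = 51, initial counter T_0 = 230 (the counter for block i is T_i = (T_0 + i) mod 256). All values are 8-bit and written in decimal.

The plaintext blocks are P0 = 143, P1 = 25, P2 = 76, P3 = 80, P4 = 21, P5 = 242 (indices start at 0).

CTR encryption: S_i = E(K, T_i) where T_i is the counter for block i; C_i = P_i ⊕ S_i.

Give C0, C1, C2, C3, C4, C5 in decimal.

C0 = 147, C1 = 2, C2 = 110, C3 = 113, C4 = 53, C5 = 237

C0: T = 230, S = E(K, T) = 28; 143 ⊕ 28 = 147.
C1: T = 231, S = E(K, T) = 27; 25 ⊕ 27 = 2.
C2: T = 232, S = E(K, T) = 34; 76 ⊕ 34 = 110.
C3: T = 233, S = E(K, T) = 33; 80 ⊕ 33 = 113.
C4: T = 234, S = E(K, T) = 32; 21 ⊕ 32 = 53.
C5: T = 235, S = E(K, T) = 31; 242 ⊕ 31 = 237.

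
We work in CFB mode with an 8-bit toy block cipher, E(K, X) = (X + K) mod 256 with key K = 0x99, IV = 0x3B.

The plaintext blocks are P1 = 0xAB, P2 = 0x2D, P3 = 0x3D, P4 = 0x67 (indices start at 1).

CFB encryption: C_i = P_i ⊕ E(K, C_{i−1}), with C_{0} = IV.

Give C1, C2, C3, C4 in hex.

C1: E(K, 0x3B) = 0xD4; 0xAB ⊕ 0xD4 = 0x7F.
C2: E(K, 0x7F) = 0x18; 0x2D ⊕ 0x18 = 0x35.
C3: E(K, 0x35) = 0xCE; 0x3D ⊕ 0xCE = 0xF3.
C4: E(K, 0xF3) = 0x8C; 0x67 ⊕ 0x8C = 0xEB.

C1 = 0x7F, C2 = 0x35, C3 = 0xF3, C4 = 0xEB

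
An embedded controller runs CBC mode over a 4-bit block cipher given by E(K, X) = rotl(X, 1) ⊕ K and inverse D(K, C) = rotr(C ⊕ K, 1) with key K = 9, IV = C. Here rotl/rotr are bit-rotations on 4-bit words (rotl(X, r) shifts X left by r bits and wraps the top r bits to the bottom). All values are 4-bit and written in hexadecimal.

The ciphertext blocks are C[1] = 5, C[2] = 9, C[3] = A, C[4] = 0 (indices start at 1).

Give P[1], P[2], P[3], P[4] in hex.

P[1] = A, P[2] = 5, P[3] = 0, P[4] = 6

CBC decryption: P_i = D(K, C_i) ⊕ C_{i−1}, with C_{0} = IV.
P[1]: D(K, 5) = 6; 6 ⊕ C = A.
P[2]: D(K, 9) = 0; 0 ⊕ 5 = 5.
P[3]: D(K, A) = 9; 9 ⊕ 9 = 0.
P[4]: D(K, 0) = C; C ⊕ A = 6.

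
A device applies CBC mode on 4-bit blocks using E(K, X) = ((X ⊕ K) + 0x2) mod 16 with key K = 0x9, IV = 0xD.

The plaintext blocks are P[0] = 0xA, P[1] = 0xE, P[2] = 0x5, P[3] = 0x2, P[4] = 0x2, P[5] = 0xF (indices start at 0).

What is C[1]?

C[1] = 0x9

CBC encryption: C_i = E(K, P_i ⊕ C_{i−1}), with C_{−1} = IV.
C[0]: P[0] ⊕ 0xD = 0x7; E(K, 0x7) = 0x0.
C[1]: P[1] ⊕ 0x0 = 0xE; E(K, 0xE) = 0x9.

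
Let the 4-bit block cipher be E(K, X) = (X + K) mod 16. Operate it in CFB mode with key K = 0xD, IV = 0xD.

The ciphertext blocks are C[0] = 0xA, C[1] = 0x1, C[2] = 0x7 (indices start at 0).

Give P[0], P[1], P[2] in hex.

P[0] = 0x0, P[1] = 0x6, P[2] = 0x9

CFB decryption: P_i = C_i ⊕ E(K, C_{i−1}), with C_{−1} = IV.
P[0]: E(K, 0xD) = 0xA; 0xA ⊕ 0xA = 0x0.
P[1]: E(K, 0xA) = 0x7; 0x1 ⊕ 0x7 = 0x6.
P[2]: E(K, 0x1) = 0xE; 0x7 ⊕ 0xE = 0x9.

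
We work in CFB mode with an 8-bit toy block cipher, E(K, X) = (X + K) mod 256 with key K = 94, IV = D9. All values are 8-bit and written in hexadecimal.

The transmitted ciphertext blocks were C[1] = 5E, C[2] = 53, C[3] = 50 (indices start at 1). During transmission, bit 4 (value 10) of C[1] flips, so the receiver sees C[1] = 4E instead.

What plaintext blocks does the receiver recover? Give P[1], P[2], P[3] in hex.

CFB decryption: P_i = C_i ⊕ E(K, C_{i−1}), with C_{0} = IV.
Only C[1] changed, to 4E. In CFB, a change in C_i flips the same bit in P_i and garbles P_{i+1}. Decrypting the received ciphertext:
P[1]: E(K, D9) = 6D; 4E ⊕ 6D = 23.
P[2]: E(K, 4E) = E2; 53 ⊕ E2 = B1.
P[3]: E(K, 53) = E7; 50 ⊕ E7 = B7.
Blocks that differ from the original plaintext: P[1], P[2].

P[1] = 23, P[2] = B1, P[3] = B7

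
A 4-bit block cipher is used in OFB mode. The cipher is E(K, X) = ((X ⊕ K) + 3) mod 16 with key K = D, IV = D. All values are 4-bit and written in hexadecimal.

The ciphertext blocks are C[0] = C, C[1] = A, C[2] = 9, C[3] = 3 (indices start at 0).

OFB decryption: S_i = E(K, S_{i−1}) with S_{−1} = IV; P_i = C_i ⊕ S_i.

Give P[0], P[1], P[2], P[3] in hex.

P[0]: S = E(K, D) = 3; C ⊕ 3 = F.
P[1]: S = E(K, 3) = 1; A ⊕ 1 = B.
P[2]: S = E(K, 1) = F; 9 ⊕ F = 6.
P[3]: S = E(K, F) = 5; 3 ⊕ 5 = 6.

P[0] = F, P[1] = B, P[2] = 6, P[3] = 6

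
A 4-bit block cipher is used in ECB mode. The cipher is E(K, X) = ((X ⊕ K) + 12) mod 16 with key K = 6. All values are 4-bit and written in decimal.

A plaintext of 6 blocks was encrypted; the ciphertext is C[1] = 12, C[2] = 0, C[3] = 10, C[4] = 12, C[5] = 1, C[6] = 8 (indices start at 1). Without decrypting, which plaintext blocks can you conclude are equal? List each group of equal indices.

P[1] = P[4]

ECB encrypts each block independently with the same key, so equal ciphertext blocks imply equal plaintext blocks.
C[1] = C[4] = 12, so P[1] = P[4].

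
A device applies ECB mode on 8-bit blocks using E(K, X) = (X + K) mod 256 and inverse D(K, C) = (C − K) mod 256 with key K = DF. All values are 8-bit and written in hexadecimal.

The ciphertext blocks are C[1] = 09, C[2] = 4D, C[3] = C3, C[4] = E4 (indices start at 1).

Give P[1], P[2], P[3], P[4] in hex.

P[1] = 2A, P[2] = 6E, P[3] = E4, P[4] = 05

ECB decryption: P_i = D(K, C_i).
P[1]: D(K, 09) = 2A.
P[2]: D(K, 4D) = 6E.
P[3]: D(K, C3) = E4.
P[4]: D(K, E4) = 05.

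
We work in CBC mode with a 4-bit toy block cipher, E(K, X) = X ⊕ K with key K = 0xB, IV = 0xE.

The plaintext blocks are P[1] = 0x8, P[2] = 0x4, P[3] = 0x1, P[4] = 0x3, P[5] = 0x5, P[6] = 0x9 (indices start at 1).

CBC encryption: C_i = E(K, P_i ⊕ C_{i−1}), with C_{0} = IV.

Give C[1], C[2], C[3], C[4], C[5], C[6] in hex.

C[1] = 0xD, C[2] = 0x2, C[3] = 0x8, C[4] = 0x0, C[5] = 0xE, C[6] = 0xC

C[1]: P[1] ⊕ 0xE = 0x6; E(K, 0x6) = 0xD.
C[2]: P[2] ⊕ 0xD = 0x9; E(K, 0x9) = 0x2.
C[3]: P[3] ⊕ 0x2 = 0x3; E(K, 0x3) = 0x8.
C[4]: P[4] ⊕ 0x8 = 0xB; E(K, 0xB) = 0x0.
C[5]: P[5] ⊕ 0x0 = 0x5; E(K, 0x5) = 0xE.
C[6]: P[6] ⊕ 0xE = 0x7; E(K, 0x7) = 0xC.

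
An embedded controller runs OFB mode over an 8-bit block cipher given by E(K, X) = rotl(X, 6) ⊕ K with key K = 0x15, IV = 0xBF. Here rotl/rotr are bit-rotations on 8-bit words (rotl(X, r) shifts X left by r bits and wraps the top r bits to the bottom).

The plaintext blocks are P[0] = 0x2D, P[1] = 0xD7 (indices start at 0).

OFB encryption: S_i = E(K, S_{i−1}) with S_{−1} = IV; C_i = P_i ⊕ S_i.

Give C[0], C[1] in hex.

C[0] = 0xD7, C[1] = 0x7C

C[0]: S = E(K, 0xBF) = 0xFA; 0x2D ⊕ 0xFA = 0xD7.
C[1]: S = E(K, 0xFA) = 0xAB; 0xD7 ⊕ 0xAB = 0x7C.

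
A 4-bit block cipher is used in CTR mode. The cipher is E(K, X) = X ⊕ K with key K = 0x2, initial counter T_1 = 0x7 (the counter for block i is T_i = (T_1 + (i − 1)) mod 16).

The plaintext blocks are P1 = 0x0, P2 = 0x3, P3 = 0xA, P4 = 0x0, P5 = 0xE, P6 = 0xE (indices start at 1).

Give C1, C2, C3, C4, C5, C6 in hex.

CTR encryption: S_i = E(K, T_i) where T_i is the counter for block i; C_i = P_i ⊕ S_i.
C1: T = 0x7, S = E(K, T) = 0x5; 0x0 ⊕ 0x5 = 0x5.
C2: T = 0x8, S = E(K, T) = 0xA; 0x3 ⊕ 0xA = 0x9.
C3: T = 0x9, S = E(K, T) = 0xB; 0xA ⊕ 0xB = 0x1.
C4: T = 0xA, S = E(K, T) = 0x8; 0x0 ⊕ 0x8 = 0x8.
C5: T = 0xB, S = E(K, T) = 0x9; 0xE ⊕ 0x9 = 0x7.
C6: T = 0xC, S = E(K, T) = 0xE; 0xE ⊕ 0xE = 0x0.

C1 = 0x5, C2 = 0x9, C3 = 0x1, C4 = 0x8, C5 = 0x7, C6 = 0x0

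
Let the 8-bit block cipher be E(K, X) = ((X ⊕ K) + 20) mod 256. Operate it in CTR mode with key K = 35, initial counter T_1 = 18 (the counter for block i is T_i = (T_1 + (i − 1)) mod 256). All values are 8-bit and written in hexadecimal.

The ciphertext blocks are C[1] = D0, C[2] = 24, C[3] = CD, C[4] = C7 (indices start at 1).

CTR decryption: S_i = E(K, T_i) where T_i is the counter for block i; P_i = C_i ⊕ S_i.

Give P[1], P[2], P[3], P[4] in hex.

P[1] = 9D, P[2] = 68, P[3] = 82, P[4] = 89

P[1]: T = 18, S = E(K, T) = 4D; D0 ⊕ 4D = 9D.
P[2]: T = 19, S = E(K, T) = 4C; 24 ⊕ 4C = 68.
P[3]: T = 1A, S = E(K, T) = 4F; CD ⊕ 4F = 82.
P[4]: T = 1B, S = E(K, T) = 4E; C7 ⊕ 4E = 89.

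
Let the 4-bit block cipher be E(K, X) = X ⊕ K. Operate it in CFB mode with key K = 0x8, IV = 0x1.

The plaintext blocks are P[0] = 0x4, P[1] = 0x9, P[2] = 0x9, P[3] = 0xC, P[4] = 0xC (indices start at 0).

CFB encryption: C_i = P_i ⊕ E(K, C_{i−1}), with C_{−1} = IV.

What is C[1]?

C[0]: E(K, 0x1) = 0x9; 0x4 ⊕ 0x9 = 0xD.
C[1]: E(K, 0xD) = 0x5; 0x9 ⊕ 0x5 = 0xC.

C[1] = 0xC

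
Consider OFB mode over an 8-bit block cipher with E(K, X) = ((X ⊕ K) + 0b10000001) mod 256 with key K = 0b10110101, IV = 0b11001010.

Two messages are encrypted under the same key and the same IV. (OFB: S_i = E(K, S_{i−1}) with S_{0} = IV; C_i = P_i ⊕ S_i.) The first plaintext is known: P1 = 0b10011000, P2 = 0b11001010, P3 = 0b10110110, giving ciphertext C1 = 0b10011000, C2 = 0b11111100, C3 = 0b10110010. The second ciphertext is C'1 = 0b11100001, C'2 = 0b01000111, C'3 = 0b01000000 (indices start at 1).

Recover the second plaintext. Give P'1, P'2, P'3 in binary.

In OFB with a reused IV, both messages share the same keystream S_i, so C_i ⊕ C'_i = P_i ⊕ P'_i and thus P'_i = P_i ⊕ C_i ⊕ C'_i.
P'1: 0b10011000 ⊕ 0b10011000 ⊕ 0b11100001 = 0b11100001.
P'2: 0b11001010 ⊕ 0b11111100 ⊕ 0b01000111 = 0b01110001.
P'3: 0b10110110 ⊕ 0b10110010 ⊕ 0b01000000 = 0b01000100.

P'1 = 0b11100001, P'2 = 0b01110001, P'3 = 0b01000100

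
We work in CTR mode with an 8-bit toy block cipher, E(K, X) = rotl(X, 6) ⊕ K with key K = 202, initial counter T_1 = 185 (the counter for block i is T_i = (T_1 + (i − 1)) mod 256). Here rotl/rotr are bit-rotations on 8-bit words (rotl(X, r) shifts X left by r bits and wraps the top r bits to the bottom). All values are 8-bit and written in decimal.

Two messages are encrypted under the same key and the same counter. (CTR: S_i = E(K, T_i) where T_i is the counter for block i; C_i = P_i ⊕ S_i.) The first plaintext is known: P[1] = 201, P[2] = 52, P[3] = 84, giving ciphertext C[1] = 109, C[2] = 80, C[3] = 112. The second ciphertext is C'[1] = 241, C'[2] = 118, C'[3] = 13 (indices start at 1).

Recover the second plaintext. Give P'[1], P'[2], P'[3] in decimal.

P'[1] = 85, P'[2] = 18, P'[3] = 41

In CTR with a reused counter, both messages share the same keystream S_i, so C_i ⊕ C'_i = P_i ⊕ P'_i and thus P'_i = P_i ⊕ C_i ⊕ C'_i.
P'[1]: 201 ⊕ 109 ⊕ 241 = 85.
P'[2]: 52 ⊕ 80 ⊕ 118 = 18.
P'[3]: 84 ⊕ 112 ⊕ 13 = 41.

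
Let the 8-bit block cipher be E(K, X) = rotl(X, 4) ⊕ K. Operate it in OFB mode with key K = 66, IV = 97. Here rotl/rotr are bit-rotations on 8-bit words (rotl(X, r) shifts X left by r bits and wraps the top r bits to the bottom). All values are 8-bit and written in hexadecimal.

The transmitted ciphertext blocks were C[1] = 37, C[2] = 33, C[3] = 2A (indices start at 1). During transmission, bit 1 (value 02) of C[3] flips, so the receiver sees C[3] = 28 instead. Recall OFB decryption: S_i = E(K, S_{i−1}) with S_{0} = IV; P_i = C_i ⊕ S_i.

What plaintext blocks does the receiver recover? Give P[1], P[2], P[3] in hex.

Only C[3] changed, to 28. In OFB, a change in C_i flips the same bit in P_i only; the keystream is unaffected. Decrypting the received ciphertext:
P[1]: S = E(K, 97) = 1F; 37 ⊕ 1F = 28.
P[2]: S = E(K, 1F) = 97; 33 ⊕ 97 = A4.
P[3]: S = E(K, 97) = 1F; 28 ⊕ 1F = 37.
Blocks that differ from the original plaintext: P[3].

P[1] = 28, P[2] = A4, P[3] = 37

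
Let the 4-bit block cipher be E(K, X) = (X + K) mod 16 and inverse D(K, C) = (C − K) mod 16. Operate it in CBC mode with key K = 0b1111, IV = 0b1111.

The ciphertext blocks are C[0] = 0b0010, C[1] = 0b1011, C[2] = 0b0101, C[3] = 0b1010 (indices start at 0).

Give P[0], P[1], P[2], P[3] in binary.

CBC decryption: P_i = D(K, C_i) ⊕ C_{i−1}, with C_{−1} = IV.
P[0]: D(K, 0b0010) = 0b0011; 0b0011 ⊕ 0b1111 = 0b1100.
P[1]: D(K, 0b1011) = 0b1100; 0b1100 ⊕ 0b0010 = 0b1110.
P[2]: D(K, 0b0101) = 0b0110; 0b0110 ⊕ 0b1011 = 0b1101.
P[3]: D(K, 0b1010) = 0b1011; 0b1011 ⊕ 0b0101 = 0b1110.

P[0] = 0b1100, P[1] = 0b1110, P[2] = 0b1101, P[3] = 0b1110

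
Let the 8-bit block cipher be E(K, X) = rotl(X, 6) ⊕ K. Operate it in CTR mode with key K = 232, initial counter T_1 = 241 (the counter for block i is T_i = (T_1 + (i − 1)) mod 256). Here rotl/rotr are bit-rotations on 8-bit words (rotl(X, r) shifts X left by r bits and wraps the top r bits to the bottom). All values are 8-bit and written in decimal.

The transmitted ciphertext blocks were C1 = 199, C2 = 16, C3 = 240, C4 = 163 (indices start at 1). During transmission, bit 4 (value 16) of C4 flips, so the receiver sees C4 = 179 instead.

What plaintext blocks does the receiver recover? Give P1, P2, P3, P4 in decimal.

CTR decryption: S_i = E(K, T_i) where T_i is the counter for block i; P_i = C_i ⊕ S_i.
Only C4 changed, to 179. In CTR, a change in C_i flips the same bit in P_i only; the keystream is unaffected. Decrypting the received ciphertext:
P1: T = 241, S = E(K, T) = 148; 199 ⊕ 148 = 83.
P2: T = 242, S = E(K, T) = 84; 16 ⊕ 84 = 68.
P3: T = 243, S = E(K, T) = 20; 240 ⊕ 20 = 228.
P4: T = 244, S = E(K, T) = 213; 179 ⊕ 213 = 102.
Blocks that differ from the original plaintext: P4.

P1 = 83, P2 = 68, P3 = 228, P4 = 102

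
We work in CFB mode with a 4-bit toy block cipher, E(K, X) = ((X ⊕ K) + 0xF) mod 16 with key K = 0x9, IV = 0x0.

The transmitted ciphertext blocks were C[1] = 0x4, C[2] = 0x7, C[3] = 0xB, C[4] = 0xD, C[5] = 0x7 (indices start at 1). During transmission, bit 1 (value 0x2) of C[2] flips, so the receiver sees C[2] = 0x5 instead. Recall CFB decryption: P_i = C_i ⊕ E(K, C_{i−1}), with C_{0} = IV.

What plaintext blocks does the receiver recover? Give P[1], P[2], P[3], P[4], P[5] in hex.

Only C[2] changed, to 0x5. In CFB, a change in C_i flips the same bit in P_i and garbles P_{i+1}. Decrypting the received ciphertext:
P[1]: E(K, 0x0) = 0x8; 0x4 ⊕ 0x8 = 0xC.
P[2]: E(K, 0x4) = 0xC; 0x5 ⊕ 0xC = 0x9.
P[3]: E(K, 0x5) = 0xB; 0xB ⊕ 0xB = 0x0.
P[4]: E(K, 0xB) = 0x1; 0xD ⊕ 0x1 = 0xC.
P[5]: E(K, 0xD) = 0x3; 0x7 ⊕ 0x3 = 0x4.
Blocks that differ from the original plaintext: P[2], P[3].

P[1] = 0xC, P[2] = 0x9, P[3] = 0x0, P[4] = 0xC, P[5] = 0x4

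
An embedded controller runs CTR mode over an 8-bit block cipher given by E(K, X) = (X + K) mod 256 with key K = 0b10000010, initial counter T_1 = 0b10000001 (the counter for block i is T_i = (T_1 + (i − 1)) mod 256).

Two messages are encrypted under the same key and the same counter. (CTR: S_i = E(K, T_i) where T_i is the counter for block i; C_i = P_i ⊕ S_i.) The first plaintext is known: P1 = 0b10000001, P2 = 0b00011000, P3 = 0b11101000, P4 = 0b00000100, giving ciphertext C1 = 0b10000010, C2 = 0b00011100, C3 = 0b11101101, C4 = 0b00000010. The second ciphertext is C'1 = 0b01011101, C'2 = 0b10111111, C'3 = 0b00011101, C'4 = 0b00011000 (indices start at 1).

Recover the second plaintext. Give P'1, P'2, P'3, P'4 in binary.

In CTR with a reused counter, both messages share the same keystream S_i, so C_i ⊕ C'_i = P_i ⊕ P'_i and thus P'_i = P_i ⊕ C_i ⊕ C'_i.
P'1: 0b10000001 ⊕ 0b10000010 ⊕ 0b01011101 = 0b01011110.
P'2: 0b00011000 ⊕ 0b00011100 ⊕ 0b10111111 = 0b10111011.
P'3: 0b11101000 ⊕ 0b11101101 ⊕ 0b00011101 = 0b00011000.
P'4: 0b00000100 ⊕ 0b00000010 ⊕ 0b00011000 = 0b00011110.

P'1 = 0b01011110, P'2 = 0b10111011, P'3 = 0b00011000, P'4 = 0b00011110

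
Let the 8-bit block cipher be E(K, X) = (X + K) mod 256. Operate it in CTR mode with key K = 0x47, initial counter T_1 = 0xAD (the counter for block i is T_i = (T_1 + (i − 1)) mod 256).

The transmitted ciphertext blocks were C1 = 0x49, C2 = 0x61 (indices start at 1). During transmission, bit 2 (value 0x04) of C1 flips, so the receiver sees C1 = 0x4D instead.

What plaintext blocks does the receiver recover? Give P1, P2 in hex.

CTR decryption: S_i = E(K, T_i) where T_i is the counter for block i; P_i = C_i ⊕ S_i.
Only C1 changed, to 0x4D. In CTR, a change in C_i flips the same bit in P_i only; the keystream is unaffected. Decrypting the received ciphertext:
P1: T = 0xAD, S = E(K, T) = 0xF4; 0x4D ⊕ 0xF4 = 0xB9.
P2: T = 0xAE, S = E(K, T) = 0xF5; 0x61 ⊕ 0xF5 = 0x94.
Blocks that differ from the original plaintext: P1.

P1 = 0xB9, P2 = 0x94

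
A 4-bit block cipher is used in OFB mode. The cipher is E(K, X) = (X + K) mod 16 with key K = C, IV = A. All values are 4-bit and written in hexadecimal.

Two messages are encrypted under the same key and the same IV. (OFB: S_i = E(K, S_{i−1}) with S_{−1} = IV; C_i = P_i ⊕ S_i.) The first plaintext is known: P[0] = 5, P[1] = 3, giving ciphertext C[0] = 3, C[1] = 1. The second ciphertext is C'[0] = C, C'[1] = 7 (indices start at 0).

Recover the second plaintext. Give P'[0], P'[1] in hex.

P'[0] = A, P'[1] = 5

In OFB with a reused IV, both messages share the same keystream S_i, so C_i ⊕ C'_i = P_i ⊕ P'_i and thus P'_i = P_i ⊕ C_i ⊕ C'_i.
P'[0]: 5 ⊕ 3 ⊕ C = A.
P'[1]: 3 ⊕ 1 ⊕ 7 = 5.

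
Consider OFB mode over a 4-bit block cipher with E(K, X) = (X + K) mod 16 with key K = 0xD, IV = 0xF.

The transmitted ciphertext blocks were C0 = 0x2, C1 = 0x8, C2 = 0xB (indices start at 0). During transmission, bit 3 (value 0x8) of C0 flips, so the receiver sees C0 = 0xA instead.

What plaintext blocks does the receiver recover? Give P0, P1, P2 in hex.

OFB decryption: S_i = E(K, S_{i−1}) with S_{−1} = IV; P_i = C_i ⊕ S_i.
Only C0 changed, to 0xA. In OFB, a change in C_i flips the same bit in P_i only; the keystream is unaffected. Decrypting the received ciphertext:
P0: S = E(K, 0xF) = 0xC; 0xA ⊕ 0xC = 0x6.
P1: S = E(K, 0xC) = 0x9; 0x8 ⊕ 0x9 = 0x1.
P2: S = E(K, 0x9) = 0x6; 0xB ⊕ 0x6 = 0xD.
Blocks that differ from the original plaintext: P0.

P0 = 0x6, P1 = 0x1, P2 = 0xD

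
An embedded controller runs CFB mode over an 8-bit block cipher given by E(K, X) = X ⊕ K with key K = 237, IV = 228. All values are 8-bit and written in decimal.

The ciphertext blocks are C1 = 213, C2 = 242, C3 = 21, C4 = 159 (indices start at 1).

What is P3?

P3 = 10

CFB decryption: P_i = C_i ⊕ E(K, C_{i−1}), with C_{0} = IV.
P3: E(K, 242) = 31; 21 ⊕ 31 = 10.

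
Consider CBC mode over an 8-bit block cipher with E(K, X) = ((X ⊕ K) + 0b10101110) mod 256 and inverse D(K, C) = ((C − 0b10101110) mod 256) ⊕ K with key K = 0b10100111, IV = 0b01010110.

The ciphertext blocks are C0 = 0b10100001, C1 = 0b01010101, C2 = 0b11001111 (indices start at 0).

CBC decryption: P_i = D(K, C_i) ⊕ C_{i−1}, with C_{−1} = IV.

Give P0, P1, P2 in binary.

P0 = 0b00000010, P1 = 0b10100001, P2 = 0b11010011

P0: D(K, 0b10100001) = 0b01010100; 0b01010100 ⊕ 0b01010110 = 0b00000010.
P1: D(K, 0b01010101) = 0b00000000; 0b00000000 ⊕ 0b10100001 = 0b10100001.
P2: D(K, 0b11001111) = 0b10000110; 0b10000110 ⊕ 0b01010101 = 0b11010011.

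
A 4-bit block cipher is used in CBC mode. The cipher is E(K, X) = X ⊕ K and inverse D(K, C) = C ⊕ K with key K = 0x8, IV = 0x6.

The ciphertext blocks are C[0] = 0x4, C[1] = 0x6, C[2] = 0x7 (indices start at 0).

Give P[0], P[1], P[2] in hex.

P[0] = 0xA, P[1] = 0xA, P[2] = 0x9

CBC decryption: P_i = D(K, C_i) ⊕ C_{i−1}, with C_{−1} = IV.
P[0]: D(K, 0x4) = 0xC; 0xC ⊕ 0x6 = 0xA.
P[1]: D(K, 0x6) = 0xE; 0xE ⊕ 0x4 = 0xA.
P[2]: D(K, 0x7) = 0xF; 0xF ⊕ 0x6 = 0x9.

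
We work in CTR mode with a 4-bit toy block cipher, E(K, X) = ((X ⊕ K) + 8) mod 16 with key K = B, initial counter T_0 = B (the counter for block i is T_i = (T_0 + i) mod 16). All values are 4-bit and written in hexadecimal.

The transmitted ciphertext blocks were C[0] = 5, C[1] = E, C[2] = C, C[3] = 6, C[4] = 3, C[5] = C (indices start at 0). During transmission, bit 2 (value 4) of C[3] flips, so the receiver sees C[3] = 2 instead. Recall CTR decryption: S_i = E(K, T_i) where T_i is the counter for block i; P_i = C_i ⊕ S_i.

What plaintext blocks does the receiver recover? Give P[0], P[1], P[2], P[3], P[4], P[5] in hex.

P[0] = D, P[1] = 1, P[2] = 2, P[3] = F, P[4] = F, P[5] = F

Only C[3] changed, to 2. In CTR, a change in C_i flips the same bit in P_i only; the keystream is unaffected. Decrypting the received ciphertext:
P[0]: T = B, S = E(K, T) = 8; 5 ⊕ 8 = D.
P[1]: T = C, S = E(K, T) = F; E ⊕ F = 1.
P[2]: T = D, S = E(K, T) = E; C ⊕ E = 2.
P[3]: T = E, S = E(K, T) = D; 2 ⊕ D = F.
P[4]: T = F, S = E(K, T) = C; 3 ⊕ C = F.
P[5]: T = 0, S = E(K, T) = 3; C ⊕ 3 = F.
Blocks that differ from the original plaintext: P[3].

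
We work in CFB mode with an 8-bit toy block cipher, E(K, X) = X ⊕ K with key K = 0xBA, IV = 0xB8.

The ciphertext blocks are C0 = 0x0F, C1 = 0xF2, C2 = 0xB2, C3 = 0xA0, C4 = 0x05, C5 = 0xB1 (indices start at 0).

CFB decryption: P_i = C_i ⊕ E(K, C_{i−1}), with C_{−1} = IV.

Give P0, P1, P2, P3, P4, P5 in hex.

P0 = 0x0D, P1 = 0x47, P2 = 0xFA, P3 = 0xA8, P4 = 0x1F, P5 = 0x0E

P0: E(K, 0xB8) = 0x02; 0x0F ⊕ 0x02 = 0x0D.
P1: E(K, 0x0F) = 0xB5; 0xF2 ⊕ 0xB5 = 0x47.
P2: E(K, 0xF2) = 0x48; 0xB2 ⊕ 0x48 = 0xFA.
P3: E(K, 0xB2) = 0x08; 0xA0 ⊕ 0x08 = 0xA8.
P4: E(K, 0xA0) = 0x1A; 0x05 ⊕ 0x1A = 0x1F.
P5: E(K, 0x05) = 0xBF; 0xB1 ⊕ 0xBF = 0x0E.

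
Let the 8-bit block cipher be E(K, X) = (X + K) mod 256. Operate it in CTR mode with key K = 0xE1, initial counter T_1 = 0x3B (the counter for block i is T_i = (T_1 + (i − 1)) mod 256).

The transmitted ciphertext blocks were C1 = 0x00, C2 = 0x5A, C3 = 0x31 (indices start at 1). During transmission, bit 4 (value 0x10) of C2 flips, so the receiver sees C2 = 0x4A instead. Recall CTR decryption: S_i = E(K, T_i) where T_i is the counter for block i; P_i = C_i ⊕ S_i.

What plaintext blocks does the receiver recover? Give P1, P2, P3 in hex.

Only C2 changed, to 0x4A. In CTR, a change in C_i flips the same bit in P_i only; the keystream is unaffected. Decrypting the received ciphertext:
P1: T = 0x3B, S = E(K, T) = 0x1C; 0x00 ⊕ 0x1C = 0x1C.
P2: T = 0x3C, S = E(K, T) = 0x1D; 0x4A ⊕ 0x1D = 0x57.
P3: T = 0x3D, S = E(K, T) = 0x1E; 0x31 ⊕ 0x1E = 0x2F.
Blocks that differ from the original plaintext: P2.

P1 = 0x1C, P2 = 0x57, P3 = 0x2F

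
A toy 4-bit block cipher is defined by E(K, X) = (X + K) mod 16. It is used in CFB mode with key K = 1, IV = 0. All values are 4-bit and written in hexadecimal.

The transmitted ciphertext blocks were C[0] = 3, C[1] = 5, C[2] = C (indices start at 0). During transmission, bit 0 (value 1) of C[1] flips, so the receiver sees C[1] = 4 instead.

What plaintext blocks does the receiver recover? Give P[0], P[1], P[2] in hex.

CFB decryption: P_i = C_i ⊕ E(K, C_{i−1}), with C_{−1} = IV.
Only C[1] changed, to 4. In CFB, a change in C_i flips the same bit in P_i and garbles P_{i+1}. Decrypting the received ciphertext:
P[0]: E(K, 0) = 1; 3 ⊕ 1 = 2.
P[1]: E(K, 3) = 4; 4 ⊕ 4 = 0.
P[2]: E(K, 4) = 5; C ⊕ 5 = 9.
Blocks that differ from the original plaintext: P[1], P[2].

P[0] = 2, P[1] = 0, P[2] = 9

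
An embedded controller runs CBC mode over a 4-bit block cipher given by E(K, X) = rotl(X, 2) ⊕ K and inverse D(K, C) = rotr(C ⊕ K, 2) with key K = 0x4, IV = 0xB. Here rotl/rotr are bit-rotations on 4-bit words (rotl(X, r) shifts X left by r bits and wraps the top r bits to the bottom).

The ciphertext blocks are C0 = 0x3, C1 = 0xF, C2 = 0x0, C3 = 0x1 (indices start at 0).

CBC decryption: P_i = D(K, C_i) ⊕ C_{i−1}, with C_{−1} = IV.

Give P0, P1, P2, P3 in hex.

P0 = 0x6, P1 = 0xD, P2 = 0xE, P3 = 0x5

P0: D(K, 0x3) = 0xD; 0xD ⊕ 0xB = 0x6.
P1: D(K, 0xF) = 0xE; 0xE ⊕ 0x3 = 0xD.
P2: D(K, 0x0) = 0x1; 0x1 ⊕ 0xF = 0xE.
P3: D(K, 0x1) = 0x5; 0x5 ⊕ 0x0 = 0x5.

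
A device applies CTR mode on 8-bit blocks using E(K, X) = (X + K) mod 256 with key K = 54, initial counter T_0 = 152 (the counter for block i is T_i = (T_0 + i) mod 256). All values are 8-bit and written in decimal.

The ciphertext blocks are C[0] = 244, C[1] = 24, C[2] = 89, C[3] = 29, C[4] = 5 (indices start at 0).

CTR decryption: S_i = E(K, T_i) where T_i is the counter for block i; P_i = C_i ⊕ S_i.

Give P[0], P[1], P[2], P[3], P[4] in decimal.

P[0]: T = 152, S = E(K, T) = 206; 244 ⊕ 206 = 58.
P[1]: T = 153, S = E(K, T) = 207; 24 ⊕ 207 = 215.
P[2]: T = 154, S = E(K, T) = 208; 89 ⊕ 208 = 137.
P[3]: T = 155, S = E(K, T) = 209; 29 ⊕ 209 = 204.
P[4]: T = 156, S = E(K, T) = 210; 5 ⊕ 210 = 215.

P[0] = 58, P[1] = 215, P[2] = 137, P[3] = 204, P[4] = 215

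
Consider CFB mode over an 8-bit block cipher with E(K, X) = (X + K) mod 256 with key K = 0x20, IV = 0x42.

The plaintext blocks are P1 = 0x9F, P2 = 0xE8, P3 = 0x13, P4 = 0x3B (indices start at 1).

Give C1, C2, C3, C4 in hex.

CFB encryption: C_i = P_i ⊕ E(K, C_{i−1}), with C_{0} = IV.
C1: E(K, 0x42) = 0x62; 0x9F ⊕ 0x62 = 0xFD.
C2: E(K, 0xFD) = 0x1D; 0xE8 ⊕ 0x1D = 0xF5.
C3: E(K, 0xF5) = 0x15; 0x13 ⊕ 0x15 = 0x06.
C4: E(K, 0x06) = 0x26; 0x3B ⊕ 0x26 = 0x1D.

C1 = 0xFD, C2 = 0xF5, C3 = 0x06, C4 = 0x1D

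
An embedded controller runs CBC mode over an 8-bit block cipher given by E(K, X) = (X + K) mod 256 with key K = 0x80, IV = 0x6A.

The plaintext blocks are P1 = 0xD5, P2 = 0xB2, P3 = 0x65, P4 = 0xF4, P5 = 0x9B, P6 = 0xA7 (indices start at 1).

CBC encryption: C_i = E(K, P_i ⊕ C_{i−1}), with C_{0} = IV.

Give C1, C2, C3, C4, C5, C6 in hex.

C1: P1 ⊕ 0x6A = 0xBF; E(K, 0xBF) = 0x3F.
C2: P2 ⊕ 0x3F = 0x8D; E(K, 0x8D) = 0x0D.
C3: P3 ⊕ 0x0D = 0x68; E(K, 0x68) = 0xE8.
C4: P4 ⊕ 0xE8 = 0x1C; E(K, 0x1C) = 0x9C.
C5: P5 ⊕ 0x9C = 0x07; E(K, 0x07) = 0x87.
C6: P6 ⊕ 0x87 = 0x20; E(K, 0x20) = 0xA0.

C1 = 0x3F, C2 = 0x0D, C3 = 0xE8, C4 = 0x9C, C5 = 0x87, C6 = 0xA0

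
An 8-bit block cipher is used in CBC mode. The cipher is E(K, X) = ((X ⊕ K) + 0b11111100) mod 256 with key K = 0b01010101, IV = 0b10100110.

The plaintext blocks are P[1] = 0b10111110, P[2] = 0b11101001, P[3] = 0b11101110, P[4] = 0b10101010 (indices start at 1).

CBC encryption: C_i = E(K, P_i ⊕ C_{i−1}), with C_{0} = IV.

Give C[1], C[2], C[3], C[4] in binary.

C[1] = 0b01001001, C[2] = 0b11110001, C[3] = 0b01000110, C[4] = 0b10110101

C[1]: P[1] ⊕ 0b10100110 = 0b00011000; E(K, 0b00011000) = 0b01001001.
C[2]: P[2] ⊕ 0b01001001 = 0b10100000; E(K, 0b10100000) = 0b11110001.
C[3]: P[3] ⊕ 0b11110001 = 0b00011111; E(K, 0b00011111) = 0b01000110.
C[4]: P[4] ⊕ 0b01000110 = 0b11101100; E(K, 0b11101100) = 0b10110101.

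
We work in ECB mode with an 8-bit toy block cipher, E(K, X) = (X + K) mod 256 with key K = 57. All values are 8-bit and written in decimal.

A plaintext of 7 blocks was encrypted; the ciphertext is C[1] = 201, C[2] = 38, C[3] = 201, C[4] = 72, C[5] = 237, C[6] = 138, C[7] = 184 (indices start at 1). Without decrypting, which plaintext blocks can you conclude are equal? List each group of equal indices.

ECB encrypts each block independently with the same key, so equal ciphertext blocks imply equal plaintext blocks.
C[1] = C[3] = 201, so P[1] = P[3].

P[1] = P[3]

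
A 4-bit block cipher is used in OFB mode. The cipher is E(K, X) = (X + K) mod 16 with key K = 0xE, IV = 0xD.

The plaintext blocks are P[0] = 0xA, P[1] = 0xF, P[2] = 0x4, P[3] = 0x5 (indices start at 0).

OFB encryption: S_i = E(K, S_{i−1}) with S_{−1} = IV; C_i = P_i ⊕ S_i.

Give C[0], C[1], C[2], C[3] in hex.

C[0]: S = E(K, 0xD) = 0xB; 0xA ⊕ 0xB = 0x1.
C[1]: S = E(K, 0xB) = 0x9; 0xF ⊕ 0x9 = 0x6.
C[2]: S = E(K, 0x9) = 0x7; 0x4 ⊕ 0x7 = 0x3.
C[3]: S = E(K, 0x7) = 0x5; 0x5 ⊕ 0x5 = 0x0.

C[0] = 0x1, C[1] = 0x6, C[2] = 0x3, C[3] = 0x0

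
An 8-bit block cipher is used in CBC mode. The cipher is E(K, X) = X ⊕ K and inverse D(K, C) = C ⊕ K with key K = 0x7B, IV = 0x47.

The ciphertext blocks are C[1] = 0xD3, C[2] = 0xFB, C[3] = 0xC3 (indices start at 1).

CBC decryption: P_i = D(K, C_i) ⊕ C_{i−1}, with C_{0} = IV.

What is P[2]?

P[2] = 0x53

P[2]: D(K, 0xFB) = 0x80; 0x80 ⊕ 0xD3 = 0x53.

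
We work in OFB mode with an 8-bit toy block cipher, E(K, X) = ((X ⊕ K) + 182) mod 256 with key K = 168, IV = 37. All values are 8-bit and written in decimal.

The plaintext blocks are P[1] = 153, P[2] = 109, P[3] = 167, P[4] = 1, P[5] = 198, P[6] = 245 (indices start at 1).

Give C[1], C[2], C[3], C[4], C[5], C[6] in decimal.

C[1] = 218, C[2] = 204, C[3] = 24, C[4] = 204, C[5] = 221, C[6] = 156

OFB encryption: S_i = E(K, S_{i−1}) with S_{0} = IV; C_i = P_i ⊕ S_i.
C[1]: S = E(K, 37) = 67; 153 ⊕ 67 = 218.
C[2]: S = E(K, 67) = 161; 109 ⊕ 161 = 204.
C[3]: S = E(K, 161) = 191; 167 ⊕ 191 = 24.
C[4]: S = E(K, 191) = 205; 1 ⊕ 205 = 204.
C[5]: S = E(K, 205) = 27; 198 ⊕ 27 = 221.
C[6]: S = E(K, 27) = 105; 245 ⊕ 105 = 156.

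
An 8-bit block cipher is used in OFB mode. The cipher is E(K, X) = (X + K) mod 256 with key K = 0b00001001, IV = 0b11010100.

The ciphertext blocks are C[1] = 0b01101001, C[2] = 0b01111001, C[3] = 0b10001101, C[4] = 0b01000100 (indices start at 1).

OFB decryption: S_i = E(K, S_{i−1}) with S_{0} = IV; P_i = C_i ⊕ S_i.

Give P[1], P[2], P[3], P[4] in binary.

P[1] = 0b10110100, P[2] = 0b10011111, P[3] = 0b01100010, P[4] = 0b10111100

P[1]: S = E(K, 0b11010100) = 0b11011101; 0b01101001 ⊕ 0b11011101 = 0b10110100.
P[2]: S = E(K, 0b11011101) = 0b11100110; 0b01111001 ⊕ 0b11100110 = 0b10011111.
P[3]: S = E(K, 0b11100110) = 0b11101111; 0b10001101 ⊕ 0b11101111 = 0b01100010.
P[4]: S = E(K, 0b11101111) = 0b11111000; 0b01000100 ⊕ 0b11111000 = 0b10111100.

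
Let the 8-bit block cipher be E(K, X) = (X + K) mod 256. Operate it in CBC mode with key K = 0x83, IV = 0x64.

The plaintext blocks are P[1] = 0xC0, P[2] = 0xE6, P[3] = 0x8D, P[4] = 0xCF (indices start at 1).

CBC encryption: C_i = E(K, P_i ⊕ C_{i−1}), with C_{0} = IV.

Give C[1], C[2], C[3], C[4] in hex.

C[1]: P[1] ⊕ 0x64 = 0xA4; E(K, 0xA4) = 0x27.
C[2]: P[2] ⊕ 0x27 = 0xC1; E(K, 0xC1) = 0x44.
C[3]: P[3] ⊕ 0x44 = 0xC9; E(K, 0xC9) = 0x4C.
C[4]: P[4] ⊕ 0x4C = 0x83; E(K, 0x83) = 0x06.

C[1] = 0x27, C[2] = 0x44, C[3] = 0x4C, C[4] = 0x06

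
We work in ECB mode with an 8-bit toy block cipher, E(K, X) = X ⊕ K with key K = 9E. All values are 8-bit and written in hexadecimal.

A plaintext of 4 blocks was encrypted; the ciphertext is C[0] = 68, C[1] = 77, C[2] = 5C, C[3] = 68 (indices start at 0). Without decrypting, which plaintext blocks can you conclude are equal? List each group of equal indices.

P[0] = P[3]

ECB encrypts each block independently with the same key, so equal ciphertext blocks imply equal plaintext blocks.
C[0] = C[3] = 68, so P[0] = P[3].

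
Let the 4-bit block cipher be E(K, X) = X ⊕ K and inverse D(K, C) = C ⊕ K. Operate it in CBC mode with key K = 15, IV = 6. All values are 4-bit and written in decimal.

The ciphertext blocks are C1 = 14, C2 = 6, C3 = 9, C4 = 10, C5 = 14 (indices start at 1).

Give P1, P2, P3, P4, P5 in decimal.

P1 = 7, P2 = 7, P3 = 0, P4 = 12, P5 = 11

CBC decryption: P_i = D(K, C_i) ⊕ C_{i−1}, with C_{0} = IV.
P1: D(K, 14) = 1; 1 ⊕ 6 = 7.
P2: D(K, 6) = 9; 9 ⊕ 14 = 7.
P3: D(K, 9) = 6; 6 ⊕ 6 = 0.
P4: D(K, 10) = 5; 5 ⊕ 9 = 12.
P5: D(K, 14) = 1; 1 ⊕ 10 = 11.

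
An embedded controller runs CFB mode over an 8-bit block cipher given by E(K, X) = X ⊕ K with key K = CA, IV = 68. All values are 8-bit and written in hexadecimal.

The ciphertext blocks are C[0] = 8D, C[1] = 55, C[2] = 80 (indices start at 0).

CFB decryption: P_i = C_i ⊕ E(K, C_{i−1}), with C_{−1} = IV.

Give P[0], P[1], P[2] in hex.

P[0]: E(K, 68) = A2; 8D ⊕ A2 = 2F.
P[1]: E(K, 8D) = 47; 55 ⊕ 47 = 12.
P[2]: E(K, 55) = 9F; 80 ⊕ 9F = 1F.

P[0] = 2F, P[1] = 12, P[2] = 1F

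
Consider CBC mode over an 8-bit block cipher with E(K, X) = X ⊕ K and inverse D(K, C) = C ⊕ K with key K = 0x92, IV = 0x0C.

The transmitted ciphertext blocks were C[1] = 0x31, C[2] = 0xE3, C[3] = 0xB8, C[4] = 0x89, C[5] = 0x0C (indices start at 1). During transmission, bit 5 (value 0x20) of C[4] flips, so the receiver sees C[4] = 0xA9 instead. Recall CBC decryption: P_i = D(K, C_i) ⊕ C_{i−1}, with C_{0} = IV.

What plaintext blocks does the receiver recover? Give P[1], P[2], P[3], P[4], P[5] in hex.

Only C[4] changed, to 0xA9. In CBC, a change in C_i garbles P_i and flips the same bit in P_{i+1}. Decrypting the received ciphertext:
P[1]: D(K, 0x31) = 0xA3; 0xA3 ⊕ 0x0C = 0xAF.
P[2]: D(K, 0xE3) = 0x71; 0x71 ⊕ 0x31 = 0x40.
P[3]: D(K, 0xB8) = 0x2A; 0x2A ⊕ 0xE3 = 0xC9.
P[4]: D(K, 0xA9) = 0x3B; 0x3B ⊕ 0xB8 = 0x83.
P[5]: D(K, 0x0C) = 0x9E; 0x9E ⊕ 0xA9 = 0x37.
Blocks that differ from the original plaintext: P[4], P[5].

P[1] = 0xAF, P[2] = 0x40, P[3] = 0xC9, P[4] = 0x83, P[5] = 0x37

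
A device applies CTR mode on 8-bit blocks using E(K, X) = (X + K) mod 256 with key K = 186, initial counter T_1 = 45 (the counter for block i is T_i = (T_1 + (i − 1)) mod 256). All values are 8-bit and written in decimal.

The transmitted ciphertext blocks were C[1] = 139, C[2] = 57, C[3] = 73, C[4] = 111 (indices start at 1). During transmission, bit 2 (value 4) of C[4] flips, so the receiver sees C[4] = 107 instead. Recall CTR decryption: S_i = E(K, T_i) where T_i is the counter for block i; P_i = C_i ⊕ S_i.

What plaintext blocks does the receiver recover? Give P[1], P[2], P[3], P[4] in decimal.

P[1] = 108, P[2] = 209, P[3] = 160, P[4] = 129

Only C[4] changed, to 107. In CTR, a change in C_i flips the same bit in P_i only; the keystream is unaffected. Decrypting the received ciphertext:
P[1]: T = 45, S = E(K, T) = 231; 139 ⊕ 231 = 108.
P[2]: T = 46, S = E(K, T) = 232; 57 ⊕ 232 = 209.
P[3]: T = 47, S = E(K, T) = 233; 73 ⊕ 233 = 160.
P[4]: T = 48, S = E(K, T) = 234; 107 ⊕ 234 = 129.
Blocks that differ from the original plaintext: P[4].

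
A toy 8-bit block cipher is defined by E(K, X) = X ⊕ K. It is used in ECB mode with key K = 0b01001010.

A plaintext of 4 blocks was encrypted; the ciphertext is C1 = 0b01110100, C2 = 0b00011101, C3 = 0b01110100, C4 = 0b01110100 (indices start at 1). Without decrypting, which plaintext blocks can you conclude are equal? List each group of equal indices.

ECB encrypts each block independently with the same key, so equal ciphertext blocks imply equal plaintext blocks.
C1 = C3 = C4 = 0b01110100, so P1 = P3 = P4.

P1 = P3 = P4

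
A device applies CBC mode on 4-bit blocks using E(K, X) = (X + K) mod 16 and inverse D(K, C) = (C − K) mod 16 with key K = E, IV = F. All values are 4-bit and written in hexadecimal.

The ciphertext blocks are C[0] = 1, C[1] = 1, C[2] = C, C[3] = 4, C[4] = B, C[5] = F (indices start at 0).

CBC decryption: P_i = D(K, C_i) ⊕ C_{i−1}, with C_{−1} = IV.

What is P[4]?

P[4]: D(K, B) = D; D ⊕ 4 = 9.

P[4] = 9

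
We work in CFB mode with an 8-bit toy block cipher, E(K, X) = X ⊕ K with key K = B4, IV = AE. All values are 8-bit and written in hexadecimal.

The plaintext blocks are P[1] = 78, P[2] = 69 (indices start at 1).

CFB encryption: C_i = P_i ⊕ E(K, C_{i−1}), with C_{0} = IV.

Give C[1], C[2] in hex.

C[1]: E(K, AE) = 1A; 78 ⊕ 1A = 62.
C[2]: E(K, 62) = D6; 69 ⊕ D6 = BF.

C[1] = 62, C[2] = BF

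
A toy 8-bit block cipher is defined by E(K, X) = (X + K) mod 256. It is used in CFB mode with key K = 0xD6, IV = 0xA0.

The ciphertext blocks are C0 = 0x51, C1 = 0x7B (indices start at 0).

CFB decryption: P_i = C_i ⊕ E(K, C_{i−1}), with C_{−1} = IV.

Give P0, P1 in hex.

P0: E(K, 0xA0) = 0x76; 0x51 ⊕ 0x76 = 0x27.
P1: E(K, 0x51) = 0x27; 0x7B ⊕ 0x27 = 0x5C.

P0 = 0x27, P1 = 0x5C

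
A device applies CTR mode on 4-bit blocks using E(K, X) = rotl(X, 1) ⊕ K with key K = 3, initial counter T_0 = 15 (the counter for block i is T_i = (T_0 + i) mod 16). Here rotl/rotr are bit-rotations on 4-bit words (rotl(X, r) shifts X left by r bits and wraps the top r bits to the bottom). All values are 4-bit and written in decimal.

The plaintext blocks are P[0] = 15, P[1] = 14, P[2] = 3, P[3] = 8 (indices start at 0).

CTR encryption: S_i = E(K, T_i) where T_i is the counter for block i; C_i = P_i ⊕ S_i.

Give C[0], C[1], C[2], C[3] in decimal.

C[0]: T = 15, S = E(K, T) = 12; 15 ⊕ 12 = 3.
C[1]: T = 0, S = E(K, T) = 3; 14 ⊕ 3 = 13.
C[2]: T = 1, S = E(K, T) = 1; 3 ⊕ 1 = 2.
C[3]: T = 2, S = E(K, T) = 7; 8 ⊕ 7 = 15.

C[0] = 3, C[1] = 13, C[2] = 2, C[3] = 15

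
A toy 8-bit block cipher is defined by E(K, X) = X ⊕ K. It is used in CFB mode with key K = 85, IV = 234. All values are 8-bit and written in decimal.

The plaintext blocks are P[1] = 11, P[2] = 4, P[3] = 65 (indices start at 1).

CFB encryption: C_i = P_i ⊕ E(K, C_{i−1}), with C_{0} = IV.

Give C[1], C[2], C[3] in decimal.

C[1] = 180, C[2] = 229, C[3] = 241

C[1]: E(K, 234) = 191; 11 ⊕ 191 = 180.
C[2]: E(K, 180) = 225; 4 ⊕ 225 = 229.
C[3]: E(K, 229) = 176; 65 ⊕ 176 = 241.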